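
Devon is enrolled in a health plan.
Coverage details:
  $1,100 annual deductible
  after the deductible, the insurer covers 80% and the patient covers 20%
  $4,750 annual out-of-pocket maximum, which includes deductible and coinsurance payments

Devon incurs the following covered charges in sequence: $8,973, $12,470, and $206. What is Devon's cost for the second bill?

$2,075.40

Claim 1 ($8,973): deductible takes $1,100, $7,873 remains; coinsurance $7,873 × 20% = $1,574.60. Patient owes $2,674.60 (running OOP $2,674.60).
Claim 2 ($12,470): deductible already satisfied, so patient's share is 20% × $12,470 = $2,494. That would push OOP to $5,168.60, over the $4,750 cap, so patient pays $4,750 − $2,674.60 = $2,075.40.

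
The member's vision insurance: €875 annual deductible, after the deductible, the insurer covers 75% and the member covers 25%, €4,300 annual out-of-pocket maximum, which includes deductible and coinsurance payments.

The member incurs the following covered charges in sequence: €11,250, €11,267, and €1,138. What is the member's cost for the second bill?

€831.25

Claim 1 — €11,250: deductible takes €875, €10,375 remains; coinsurance €10,375 × 25% = €2,593.75. Member pays €3,468.75; OOP now €3,468.75.
Claim 2 — €11,267: deductible met; 25% of €11,267 = €2,816.75. Adding that to €3,468.75 gives €6,285.50, past the €4,300 cap; member pays only €4,300 − €3,468.75 = €831.25.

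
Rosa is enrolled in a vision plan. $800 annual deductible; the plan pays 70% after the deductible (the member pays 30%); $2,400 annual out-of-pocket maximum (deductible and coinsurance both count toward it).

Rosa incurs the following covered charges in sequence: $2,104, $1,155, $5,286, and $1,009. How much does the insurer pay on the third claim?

$4,423.70

#1 ($2,104): $800 to deductible, leaving $1,304; member's 30% is $391.20. Cost to member: $1,191.20. OOP to date $1,191.20. Plan pays $2,104 − $1,191.20 = $912.80.
#2 ($1,155): deductible already satisfied, so member's share is 30% × $1,155 = $346.50. Member pays $346.50; OOP now $1,537.70. Insurer: $1,155 − $346.50 = $808.50.
#3 ($5,286): deductible already satisfied, so member's share is 30% × $5,286 = $1,585.80. That would push OOP to $3,123.50, over the $2,400 cap, so member pays $2,400 − $1,537.70 = $862.30. Insurer: $5,286 − $862.30 = $4,423.70.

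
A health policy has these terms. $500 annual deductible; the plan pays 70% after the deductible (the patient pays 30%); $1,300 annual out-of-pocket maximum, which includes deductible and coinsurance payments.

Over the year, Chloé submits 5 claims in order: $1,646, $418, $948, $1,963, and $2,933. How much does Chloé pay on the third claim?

$284.40

#1 ($1,646): $500 finishes the deductible; $1,146 goes to coinsurance; coinsurance $1,146 × 30% = $343.80. Cost to patient: $843.80. OOP to date $843.80.
#2 ($418): deductible met; 30% of $418 = $125.40. Cost to patient: $125.40. OOP to date $969.20.
#3 ($948): deductible already satisfied, so patient's share is 30% × $948 = $284.40. Patient owes $284.40 (running OOP $1,253.60).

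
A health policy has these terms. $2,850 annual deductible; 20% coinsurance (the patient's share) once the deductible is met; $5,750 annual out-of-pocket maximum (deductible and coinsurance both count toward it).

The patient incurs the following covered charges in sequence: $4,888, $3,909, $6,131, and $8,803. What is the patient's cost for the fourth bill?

$484.40

Claim 1 — $4,888: $2,850 to deductible, leaving $2,038; patient's 20% is $407.60. Patient pays $3,257.60; OOP now $3,257.60.
Claim 2 — $3,909: deductible met; 20% of $3,909 = $781.80. Patient pays $781.80; OOP now $4,039.40.
Claim 3 — $6,131: deductible met; 20% of $6,131 = $1,226.20. Patient pays $1,226.20; OOP now $5,265.60.
Claim 4 — $8,803: 20% coinsurance on $8,803 = $1,760.60. OOP would hit $7,026.20 > $5,750, so the cap limits the patient to $5,750 − $5,265.60 = $484.40.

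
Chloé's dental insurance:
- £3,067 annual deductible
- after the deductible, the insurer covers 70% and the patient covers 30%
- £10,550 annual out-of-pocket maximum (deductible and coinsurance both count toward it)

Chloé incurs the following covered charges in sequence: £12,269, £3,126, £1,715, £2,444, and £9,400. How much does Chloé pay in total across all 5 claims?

Claim 1 — £12,269: £3,067 finishes the deductible; £9,202 goes to coinsurance; coinsurance £9,202 × 30% = £2,760.60. Patient pays £5,827.60; OOP now £5,827.60.
Claim 2 — £3,126: deductible already satisfied, so patient's share is 30% × £3,126 = £937.80. Patient pays £937.80; OOP now £6,765.40.
Claim 3 — £1,715: deductible already satisfied, so patient's share is 30% × £1,715 = £514.50. Patient pays £514.50; OOP now £7,279.90.
Claim 4 — £2,444: deductible met; 30% of £2,444 = £733.20. Patient owes £733.20 (running OOP £8,013.10).
Claim 5 — £9,400: deductible met; 30% of £9,400 = £2,820. Adding that to £8,013.10 gives £10,833.10, past the £10,550 cap; patient pays only £10,550 − £8,013.10 = £2,536.90.
Summing the patient's payments: £5,827.60 + £937.80 + £514.50 + £733.20 + £2,536.90 = £10,550.

£10,550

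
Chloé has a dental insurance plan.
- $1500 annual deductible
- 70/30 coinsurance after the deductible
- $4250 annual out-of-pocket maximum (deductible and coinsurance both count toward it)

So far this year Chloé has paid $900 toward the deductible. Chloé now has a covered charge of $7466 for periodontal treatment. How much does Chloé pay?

Remaining deductible: $1500 − $900 = $600.
That leaves $7466 − $600 = $6866 for coinsurance.
Patient's 30% share of $6866 is $2059.80.
That puts the patient's cost at $600 + $2059.80 = $2659.80 before any cap.
Total out-of-pocket so far would be $900 + $2659.80 = $3559.80, below the $4250 cap — no reduction.

$2659.80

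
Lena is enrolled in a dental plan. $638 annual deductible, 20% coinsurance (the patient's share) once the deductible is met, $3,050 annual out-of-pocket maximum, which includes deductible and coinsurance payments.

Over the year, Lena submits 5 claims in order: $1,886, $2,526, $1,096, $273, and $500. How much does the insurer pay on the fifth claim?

Bill 1, $1,886: deductible takes $638, $1,248 remains; coinsurance $1,248 × 20% = $249.60. Patient pays $887.60; OOP now $887.60. Insurer: $1,886 − $887.60 = $998.40.
Bill 2, $2,526: 20% coinsurance on $2,526 = $505.20. Cost to patient: $505.20. OOP to date $1,392.80. Insurer: $2,526 − $505.20 = $2,020.80.
Bill 3, $1,096: 20% coinsurance on $1,096 = $219.20. Patient pays $219.20; OOP now $1,612. Insurer: $1,096 − $219.20 = $876.80.
Bill 4, $273: deductible already satisfied, so patient's share is 20% × $273 = $54.60. Patient pays $54.60; OOP now $1,666.60. Plan pays $273 − $54.60 = $218.40.
Bill 5, $500: deductible met; 20% of $500 = $100. Patient owes $100 (running OOP $1,766.60). Insurer: $500 − $100 = $400.

$400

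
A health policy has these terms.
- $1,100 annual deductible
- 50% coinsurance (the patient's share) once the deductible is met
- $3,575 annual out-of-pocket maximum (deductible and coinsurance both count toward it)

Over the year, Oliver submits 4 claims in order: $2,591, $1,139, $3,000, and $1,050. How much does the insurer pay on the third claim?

$1,840

Claim 1 ($2,591): deductible takes $1,100, $1,491 remains; 50% of $1,491 = $745.50. Patient pays $1,845.50; OOP now $1,845.50. Insurer: $2,591 − $1,845.50 = $745.50.
Claim 2 ($1,139): deductible already satisfied, so patient's share is 50% × $1,139 = $569.50. Patient owes $569.50 (running OOP $2,415). Plan pays $1,139 − $569.50 = $569.50.
Claim 3 ($3,000): deductible already satisfied, so patient's share is 50% × $3,000 = $1,500. That would push OOP to $3,915, over the $3,575 cap, so patient pays $3,575 − $2,415 = $1,160. Insurer: $3,000 − $1,160 = $1,840.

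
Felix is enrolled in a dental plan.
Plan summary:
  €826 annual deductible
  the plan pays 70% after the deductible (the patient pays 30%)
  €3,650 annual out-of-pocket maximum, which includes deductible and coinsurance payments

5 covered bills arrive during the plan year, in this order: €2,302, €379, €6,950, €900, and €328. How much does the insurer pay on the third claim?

Claim 1 (€2,302): deductible takes €826, €1,476 remains; patient's 30% is €442.80. Patient pays €1,268.80; OOP now €1,268.80. Plan pays €2,302 − €1,268.80 = €1,033.20.
Claim 2 (€379): deductible met; 30% of €379 = €113.70. Patient owes €113.70 (running OOP €1,382.50). Insurer: €379 − €113.70 = €265.30.
Claim 3 (€6,950): 30% coinsurance on €6,950 = €2,085. Patient owes €2,085 (running OOP €3,467.50). Insurer: €6,950 − €2,085 = €4,865.

€4,865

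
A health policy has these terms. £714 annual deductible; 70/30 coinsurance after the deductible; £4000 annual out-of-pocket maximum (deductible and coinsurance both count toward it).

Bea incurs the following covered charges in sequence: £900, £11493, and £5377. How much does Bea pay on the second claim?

£3230.20

Bill 1, £900: £714 finishes the deductible; £186 goes to coinsurance; 30% of £186 = £55.80. Patient owes £769.80 (running OOP £769.80).
Bill 2, £11493: deductible already satisfied, so patient's share is 30% × £11493 = £3447.90. That would push OOP to £4217.70, over the £4000 cap, so patient pays £4000 − £769.80 = £3230.20.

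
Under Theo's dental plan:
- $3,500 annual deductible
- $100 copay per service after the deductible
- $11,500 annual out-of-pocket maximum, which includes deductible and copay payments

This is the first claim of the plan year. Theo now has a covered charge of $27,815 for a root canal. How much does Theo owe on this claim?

The full $3,500 deductible is still open; $3,500 of this bill applies to it.
The remaining $24,315 (= $27,815 − $3,500) moves to the copay.
Copay on this service: $100.
That puts the patient's cost at $3,500 + $100 = $3,600 before any cap.
Year-to-date out-of-pocket becomes $0 + $3,600 = $3,600, still under the $11,500 maximum, so no cap applies.

$3,600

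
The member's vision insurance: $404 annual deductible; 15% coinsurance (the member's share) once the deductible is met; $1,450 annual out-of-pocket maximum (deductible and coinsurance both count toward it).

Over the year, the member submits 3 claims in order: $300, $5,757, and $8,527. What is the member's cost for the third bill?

Bill 1, $300: all of it applies to the deductible. Member pays $300; OOP now $300.
Bill 2, $5,757: $104 to deductible, leaving $5,653; member's 15% is $847.95. Member owes $951.95 (running OOP $1,251.95).
Bill 3, $8,527: 15% coinsurance on $8,527 = $1,279.05. Adding that to $1,251.95 gives $2,531, past the $1,450 cap; member pays only $1,450 − $1,251.95 = $198.05.

$198.05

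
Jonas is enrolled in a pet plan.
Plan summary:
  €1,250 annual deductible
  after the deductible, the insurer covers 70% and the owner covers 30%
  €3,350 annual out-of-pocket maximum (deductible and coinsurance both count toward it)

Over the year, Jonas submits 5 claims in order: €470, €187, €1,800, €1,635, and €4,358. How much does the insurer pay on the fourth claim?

€1,144.50

#1 (€470): fully absorbed by the deductible. Owner pays €470; OOP now €470. Plan pays €470 − €470 = €0.
#2 (€187): all of it applies to the deductible. Owner pays €187; OOP now €657. Plan pays €187 − €187 = €0.
#3 (€1,800): €593 finishes the deductible; €1,207 goes to coinsurance; 30% of €1,207 = €362.10. Owner owes €955.10 (running OOP €1,612.10). Plan pays €1,800 − €955.10 = €844.90.
#4 (€1,635): deductible met; 30% of €1,635 = €490.50. Owner owes €490.50 (running OOP €2,102.60). Plan pays €1,635 − €490.50 = €1,144.50.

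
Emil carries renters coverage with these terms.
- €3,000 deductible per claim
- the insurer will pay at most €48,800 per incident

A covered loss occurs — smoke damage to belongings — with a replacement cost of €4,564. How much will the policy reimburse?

Less the €3,000 deductible: €4,564 − €3,000 = €1,564.
€1,564 ≤ €48,800, so the limit doesn't bind; insurer pays €1,564.

€1,564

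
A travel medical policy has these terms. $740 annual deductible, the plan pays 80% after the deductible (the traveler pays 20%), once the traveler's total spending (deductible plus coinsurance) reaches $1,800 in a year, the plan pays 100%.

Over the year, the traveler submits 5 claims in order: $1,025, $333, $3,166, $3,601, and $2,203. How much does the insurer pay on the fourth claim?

$3,297.80

Bill 1, $1,025: $740 finishes the deductible; $285 goes to coinsurance; 20% of $285 = $57. Cost to traveler: $797. OOP to date $797. Insurer: $1,025 − $797 = $228.
Bill 2, $333: 20% coinsurance on $333 = $66.60. Cost to traveler: $66.60. OOP to date $863.60. Plan pays $333 − $66.60 = $266.40.
Bill 3, $3,166: deductible already satisfied, so traveler's share is 20% × $3,166 = $633.20. Traveler pays $633.20; OOP now $1,496.80. Plan pays $3,166 − $633.20 = $2,532.80.
Bill 4, $3,601: 20% coinsurance on $3,601 = $720.20. Adding that to $1,496.80 gives $2,217, past the $1,800 cap; traveler pays only $1,800 − $1,496.80 = $303.20. Plan pays $3,601 − $303.20 = $3,297.80.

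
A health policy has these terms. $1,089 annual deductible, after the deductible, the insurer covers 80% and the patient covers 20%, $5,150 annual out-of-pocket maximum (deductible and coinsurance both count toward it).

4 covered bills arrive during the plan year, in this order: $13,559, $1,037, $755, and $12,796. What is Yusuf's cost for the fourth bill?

$1,208.60

#1 ($13,559): deductible takes $1,089, $12,470 remains; patient's 20% is $2,494. Patient pays $3,583; OOP now $3,583.
#2 ($1,037): deductible met; 20% of $1,037 = $207.40. Patient pays $207.40; OOP now $3,790.40.
#3 ($755): deductible already satisfied, so patient's share is 20% × $755 = $151. Patient pays $151; OOP now $3,941.40.
#4 ($12,796): 20% coinsurance on $12,796 = $2,559.20. Adding that to $3,941.40 gives $6,500.60, past the $5,150 cap; patient pays only $5,150 − $3,941.40 = $1,208.60.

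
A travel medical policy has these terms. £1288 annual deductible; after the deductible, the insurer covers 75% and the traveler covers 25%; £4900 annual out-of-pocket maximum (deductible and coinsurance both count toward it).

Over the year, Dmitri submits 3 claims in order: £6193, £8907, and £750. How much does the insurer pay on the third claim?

£591

Bill 1, £6193: deductible takes £1288, £4905 remains; coinsurance £4905 × 25% = £1226.25. Traveler owes £2514.25 (running OOP £2514.25). Plan pays £6193 − £2514.25 = £3678.75.
Bill 2, £8907: deductible met; 25% of £8907 = £2226.75. Traveler pays £2226.75; OOP now £4741. Insurer: £8907 − £2226.75 = £6680.25.
Bill 3, £750: 25% coinsurance on £750 = £187.50. Adding that to £4741 gives £4928.50, past the £4900 cap; traveler pays only £4900 − £4741 = £159. Insurer: £750 − £159 = £591.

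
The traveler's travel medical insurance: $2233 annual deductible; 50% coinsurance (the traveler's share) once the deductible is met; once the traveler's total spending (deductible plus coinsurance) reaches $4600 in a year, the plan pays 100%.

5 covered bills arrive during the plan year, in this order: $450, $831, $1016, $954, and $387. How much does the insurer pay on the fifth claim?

$193.50

Claim 1 — $450: fully absorbed by the deductible. Cost to traveler: $450. OOP to date $450. Plan pays $450 − $450 = $0.
Claim 2 — $831: entire amount goes to the deductible. Cost to traveler: $831. OOP to date $1281. Plan pays $831 − $831 = $0.
Claim 3 — $1016: deductible takes $952, $64 remains; traveler's 50% is $32. Cost to traveler: $984. OOP to date $2265. Plan pays $1016 − $984 = $32.
Claim 4 — $954: 50% coinsurance on $954 = $477. Traveler owes $477 (running OOP $2742). Insurer: $954 − $477 = $477.
Claim 5 — $387: deductible already satisfied, so traveler's share is 50% × $387 = $193.50. Cost to traveler: $193.50. OOP to date $2935.50. Insurer: $387 − $193.50 = $193.50.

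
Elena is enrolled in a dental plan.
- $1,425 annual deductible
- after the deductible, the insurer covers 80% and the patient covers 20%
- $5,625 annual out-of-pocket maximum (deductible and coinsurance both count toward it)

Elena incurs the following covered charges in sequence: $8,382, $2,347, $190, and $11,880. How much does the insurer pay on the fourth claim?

$9,578.80

Claim 1 ($8,382): $1,425 to deductible, leaving $6,957; 20% of $6,957 = $1,391.40. Patient pays $2,816.40; OOP now $2,816.40. Insurer: $8,382 − $2,816.40 = $5,565.60.
Claim 2 ($2,347): deductible already satisfied, so patient's share is 20% × $2,347 = $469.40. Patient pays $469.40; OOP now $3,285.80. Plan pays $2,347 − $469.40 = $1,877.60.
Claim 3 ($190): 20% coinsurance on $190 = $38. Patient pays $38; OOP now $3,323.80. Insurer: $190 − $38 = $152.
Claim 4 ($11,880): 20% coinsurance on $11,880 = $2,376. OOP would hit $5,699.80 > $5,625, so the cap limits the patient to $5,625 − $3,323.80 = $2,301.20. Plan pays $11,880 − $2,301.20 = $9,578.80.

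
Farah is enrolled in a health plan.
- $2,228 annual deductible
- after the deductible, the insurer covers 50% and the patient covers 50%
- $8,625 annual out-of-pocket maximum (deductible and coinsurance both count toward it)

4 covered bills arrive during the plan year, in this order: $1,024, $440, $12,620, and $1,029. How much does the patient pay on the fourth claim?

Bill 1, $1,024: fully absorbed by the deductible. Patient pays $1,024; OOP now $1,024.
Bill 2, $440: all of it applies to the deductible. Patient pays $440; OOP now $1,464.
Bill 3, $12,620: $764 finishes the deductible; $11,856 goes to coinsurance; coinsurance $11,856 × 50% = $5,928. Patient pays $6,692; OOP now $8,156.
Bill 4, $1,029: deductible met; 50% of $1,029 = $514.50. OOP would hit $8,670.50 > $8,625, so the cap limits the patient to $8,625 − $8,156 = $469.

$469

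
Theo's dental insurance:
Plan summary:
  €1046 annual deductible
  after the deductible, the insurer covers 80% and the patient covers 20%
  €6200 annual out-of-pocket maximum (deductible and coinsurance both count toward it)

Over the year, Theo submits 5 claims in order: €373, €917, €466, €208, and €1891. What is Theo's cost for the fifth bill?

Bill 1, €373: entire amount goes to the deductible. Patient pays €373; OOP now €373.
Bill 2, €917: €673 to deductible, leaving €244; 20% of €244 = €48.80. Cost to patient: €721.80. OOP to date €1094.80.
Bill 3, €466: deductible met; 20% of €466 = €93.20. Patient pays €93.20; OOP now €1188.
Bill 4, €208: 20% coinsurance on €208 = €41.60. Patient owes €41.60 (running OOP €1229.60).
Bill 5, €1891: deductible already satisfied, so patient's share is 20% × €1891 = €378.20. Cost to patient: €378.20. OOP to date €1607.80.

€378.20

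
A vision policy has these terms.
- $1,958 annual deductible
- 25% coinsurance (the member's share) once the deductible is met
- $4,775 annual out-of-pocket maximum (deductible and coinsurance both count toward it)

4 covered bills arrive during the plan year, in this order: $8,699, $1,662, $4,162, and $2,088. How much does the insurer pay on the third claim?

$3,445.75

#1 ($8,699): deductible takes $1,958, $6,741 remains; 25% of $6,741 = $1,685.25. Member pays $3,643.25; OOP now $3,643.25. Plan pays $8,699 − $3,643.25 = $5,055.75.
#2 ($1,662): deductible already satisfied, so member's share is 25% × $1,662 = $415.50. Cost to member: $415.50. OOP to date $4,058.75. Plan pays $1,662 − $415.50 = $1,246.50.
#3 ($4,162): deductible met; 25% of $4,162 = $1,040.50. That would push OOP to $5,099.25, over the $4,775 cap, so member pays $4,775 − $4,058.75 = $716.25. Insurer: $4,162 − $716.25 = $3,445.75.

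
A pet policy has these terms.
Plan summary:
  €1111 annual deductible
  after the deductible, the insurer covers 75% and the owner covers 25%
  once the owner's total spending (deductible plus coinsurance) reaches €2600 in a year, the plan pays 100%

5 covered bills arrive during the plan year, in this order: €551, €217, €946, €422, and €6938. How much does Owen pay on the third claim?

Claim 1 (€551): entire amount goes to the deductible. Owner pays €551; OOP now €551.
Claim 2 (€217): all of it applies to the deductible. Owner pays €217; OOP now €768.
Claim 3 (€946): deductible takes €343, €603 remains; owner's 25% is €150.75. Owner pays €493.75; OOP now €1261.75.

€493.75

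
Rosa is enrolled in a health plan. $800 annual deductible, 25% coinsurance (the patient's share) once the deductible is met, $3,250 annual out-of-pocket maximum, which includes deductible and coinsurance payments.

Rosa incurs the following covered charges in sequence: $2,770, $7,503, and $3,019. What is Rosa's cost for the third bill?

Claim 1 ($2,770): $800 to deductible, leaving $1,970; 25% of $1,970 = $492.50. Patient pays $1,292.50; OOP now $1,292.50.
Claim 2 ($7,503): deductible met; 25% of $7,503 = $1,875.75. Patient pays $1,875.75; OOP now $3,168.25.
Claim 3 ($3,019): deductible already satisfied, so patient's share is 25% × $3,019 = $754.75. Adding that to $3,168.25 gives $3,923, past the $3,250 cap; patient pays only $3,250 − $3,168.25 = $81.75.

$81.75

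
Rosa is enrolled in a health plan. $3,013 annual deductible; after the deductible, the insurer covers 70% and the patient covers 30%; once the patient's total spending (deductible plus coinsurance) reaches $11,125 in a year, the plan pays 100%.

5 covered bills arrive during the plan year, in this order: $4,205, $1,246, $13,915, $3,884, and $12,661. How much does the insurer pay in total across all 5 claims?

Claim 1 — $4,205: $3,013 finishes the deductible; $1,192 goes to coinsurance; coinsurance $1,192 × 30% = $357.60. Patient owes $3,370.60 (running OOP $3,370.60). Plan pays $4,205 − $3,370.60 = $834.40.
Claim 2 — $1,246: deductible already satisfied, so patient's share is 30% × $1,246 = $373.80. Patient pays $373.80; OOP now $3,744.40. Plan pays $1,246 − $373.80 = $872.20.
Claim 3 — $13,915: deductible already satisfied, so patient's share is 30% × $13,915 = $4,174.50. Cost to patient: $4,174.50. OOP to date $7,918.90. Insurer: $13,915 − $4,174.50 = $9,740.50.
Claim 4 — $3,884: deductible met; 30% of $3,884 = $1,165.20. Patient owes $1,165.20 (running OOP $9,084.10). Insurer: $3,884 − $1,165.20 = $2,718.80.
Claim 5 — $12,661: deductible met; 30% of $12,661 = $3,798.30. That would push OOP to $12,882.40, over the $11,125 cap, so patient pays $11,125 − $9,084.10 = $2,040.90. Plan pays $12,661 − $2,040.90 = $10,620.10.
Insurer total: $834.40 + $872.20 + $9,740.50 + $2,718.80 + $10,620.10 = $24,786.

$24,786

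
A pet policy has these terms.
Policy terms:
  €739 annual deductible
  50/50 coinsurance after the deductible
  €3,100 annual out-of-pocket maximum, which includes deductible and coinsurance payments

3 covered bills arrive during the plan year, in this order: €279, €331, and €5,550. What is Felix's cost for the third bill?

€2,490

Claim 1 (€279): entire amount goes to the deductible. Cost to owner: €279. OOP to date €279.
Claim 2 (€331): fully absorbed by the deductible. Owner owes €331 (running OOP €610).
Claim 3 (€5,550): €129 to deductible, leaving €5,421; coinsurance €5,421 × 50% = €2,710.50. Together that's €129 + €2,710.50 = €2,839.50. Adding that to €610 gives €3,449.50, past the €3,100 cap; owner pays only €3,100 − €610 = €2,490.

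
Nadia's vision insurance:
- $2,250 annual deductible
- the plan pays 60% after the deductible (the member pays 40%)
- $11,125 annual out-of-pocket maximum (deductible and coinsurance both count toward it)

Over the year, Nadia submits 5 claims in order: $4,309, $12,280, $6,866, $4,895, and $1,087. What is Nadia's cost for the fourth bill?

$393

Claim 1 ($4,309): $2,250 finishes the deductible; $2,059 goes to coinsurance; coinsurance $2,059 × 40% = $823.60. Member owes $3,073.60 (running OOP $3,073.60).
Claim 2 ($12,280): deductible met; 40% of $12,280 = $4,912. Member pays $4,912; OOP now $7,985.60.
Claim 3 ($6,866): 40% coinsurance on $6,866 = $2,746.40. Cost to member: $2,746.40. OOP to date $10,732.
Claim 4 ($4,895): deductible already satisfied, so member's share is 40% × $4,895 = $1,958. Adding that to $10,732 gives $12,690, past the $11,125 cap; member pays only $11,125 − $10,732 = $393.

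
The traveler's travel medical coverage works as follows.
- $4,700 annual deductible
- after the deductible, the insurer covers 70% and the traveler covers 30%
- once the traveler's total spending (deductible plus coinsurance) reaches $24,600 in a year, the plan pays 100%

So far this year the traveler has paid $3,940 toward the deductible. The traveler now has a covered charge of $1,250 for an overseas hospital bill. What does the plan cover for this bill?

Remaining deductible: $4,700 − $3,940 = $760.
After the $760 deductible portion, $1,250 − $760 = $490 is subject to coinsurance.
30% of $490 = $147 falls to the traveler.
That puts the traveler's cost at $760 + $147 = $907 before any cap.
Year-to-date out-of-pocket becomes $3,940 + $907 = $4,847, still under the $24,600 maximum, so no cap applies.
Insurer pays the balance: $1,250 − $907 = $343.

$343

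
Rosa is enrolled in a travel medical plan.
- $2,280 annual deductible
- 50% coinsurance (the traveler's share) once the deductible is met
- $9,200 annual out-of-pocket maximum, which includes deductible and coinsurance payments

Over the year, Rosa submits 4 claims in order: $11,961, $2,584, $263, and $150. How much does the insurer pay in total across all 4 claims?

Claim 1 ($11,961): $2,280 finishes the deductible; $9,681 goes to coinsurance; traveler's 50% is $4,840.50. Traveler owes $7,120.50 (running OOP $7,120.50). Plan pays $11,961 − $7,120.50 = $4,840.50.
Claim 2 ($2,584): deductible already satisfied, so traveler's share is 50% × $2,584 = $1,292. Traveler pays $1,292; OOP now $8,412.50. Plan pays $2,584 − $1,292 = $1,292.
Claim 3 ($263): deductible met; 50% of $263 = $131.50. Traveler pays $131.50; OOP now $8,544. Insurer: $263 − $131.50 = $131.50.
Claim 4 ($150): 50% coinsurance on $150 = $75. Traveler pays $75; OOP now $8,619. Insurer: $150 − $75 = $75.
Insurer total = bills − traveler's total = $14,958 − $8,619 = $6,339.

$6,339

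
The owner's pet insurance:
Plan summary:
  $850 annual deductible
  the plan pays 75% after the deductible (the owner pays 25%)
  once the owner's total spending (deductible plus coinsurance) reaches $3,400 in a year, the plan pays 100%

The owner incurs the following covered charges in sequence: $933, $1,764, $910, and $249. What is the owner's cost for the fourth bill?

Bill 1, $933: $850 to deductible, leaving $83; 25% of $83 = $20.75. Owner pays $870.75; OOP now $870.75.
Bill 2, $1,764: 25% coinsurance on $1,764 = $441. Owner pays $441; OOP now $1,311.75.
Bill 3, $910: 25% coinsurance on $910 = $227.50. Owner pays $227.50; OOP now $1,539.25.
Bill 4, $249: 25% coinsurance on $249 = $62.25. Cost to owner: $62.25. OOP to date $1,601.50.

$62.25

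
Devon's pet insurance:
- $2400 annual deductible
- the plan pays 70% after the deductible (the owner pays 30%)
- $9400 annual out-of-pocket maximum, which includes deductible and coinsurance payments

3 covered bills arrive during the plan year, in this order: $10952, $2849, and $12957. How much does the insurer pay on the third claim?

Claim 1 ($10952): $2400 to deductible, leaving $8552; coinsurance $8552 × 30% = $2565.60. Cost to owner: $4965.60. OOP to date $4965.60. Insurer: $10952 − $4965.60 = $5986.40.
Claim 2 ($2849): deductible met; 30% of $2849 = $854.70. Cost to owner: $854.70. OOP to date $5820.30. Insurer: $2849 − $854.70 = $1994.30.
Claim 3 ($12957): deductible already satisfied, so owner's share is 30% × $12957 = $3887.10. That would push OOP to $9707.40, over the $9400 cap, so owner pays $9400 − $5820.30 = $3579.70. Insurer: $12957 − $3579.70 = $9377.30.

$9377.30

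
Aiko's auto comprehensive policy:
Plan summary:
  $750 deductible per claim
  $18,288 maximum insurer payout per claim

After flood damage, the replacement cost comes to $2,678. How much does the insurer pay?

Subtract the deductible: $2,678 − $750 = $1,928.
$1,928 ≤ $18,288, so the limit doesn't bind; insurer pays $1,928.

$1,928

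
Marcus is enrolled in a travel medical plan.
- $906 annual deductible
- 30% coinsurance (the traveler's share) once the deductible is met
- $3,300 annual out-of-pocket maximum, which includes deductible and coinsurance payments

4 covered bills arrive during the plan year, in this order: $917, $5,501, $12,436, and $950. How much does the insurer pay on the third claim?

$11,695.60

Claim 1 — $917: deductible takes $906, $11 remains; traveler's 30% is $3.30. Traveler pays $909.30; OOP now $909.30. Insurer: $917 − $909.30 = $7.70.
Claim 2 — $5,501: deductible met; 30% of $5,501 = $1,650.30. Cost to traveler: $1,650.30. OOP to date $2,559.60. Plan pays $5,501 − $1,650.30 = $3,850.70.
Claim 3 — $12,436: deductible met; 30% of $12,436 = $3,730.80. OOP would hit $6,290.40 > $3,300, so the cap limits the traveler to $3,300 − $2,559.60 = $740.40. Plan pays $12,436 − $740.40 = $11,695.60.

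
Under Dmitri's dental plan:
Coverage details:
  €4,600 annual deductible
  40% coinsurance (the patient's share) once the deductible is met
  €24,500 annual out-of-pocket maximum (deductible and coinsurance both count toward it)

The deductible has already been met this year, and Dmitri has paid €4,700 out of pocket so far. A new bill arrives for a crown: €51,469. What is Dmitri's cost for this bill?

The deductible is already satisfied, so the full bill goes to coinsurance.
Patient's 40% share of €51,469 is €20,587.60.
Adding €20,587.60 to the €4,700 already spent would give €25,287.60, which exceeds the €24,500 cap; the patient pays just €24,500 − €4,700 = €19,800.

€19,800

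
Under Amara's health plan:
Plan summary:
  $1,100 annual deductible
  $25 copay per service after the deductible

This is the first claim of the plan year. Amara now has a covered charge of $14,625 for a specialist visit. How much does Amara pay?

Nothing has been paid toward the $1,100 deductible, so the first $1,100 of this charge is applied there.
After the $1,100 deductible portion, $14,625 − $1,100 = $13,525 is subject to the copay.
Copay on this service: $25.
So the patient owes $1,100 + $25 = $1,125.

$1,125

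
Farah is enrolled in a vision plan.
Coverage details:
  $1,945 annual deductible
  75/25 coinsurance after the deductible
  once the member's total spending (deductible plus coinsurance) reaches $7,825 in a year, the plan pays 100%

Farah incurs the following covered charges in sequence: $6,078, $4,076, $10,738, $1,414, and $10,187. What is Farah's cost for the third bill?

#1 ($6,078): $1,945 finishes the deductible; $4,133 goes to coinsurance; 25% of $4,133 = $1,033.25. Member pays $2,978.25; OOP now $2,978.25.
#2 ($4,076): 25% coinsurance on $4,076 = $1,019. Cost to member: $1,019. OOP to date $3,997.25.
#3 ($10,738): 25% coinsurance on $10,738 = $2,684.50. Member owes $2,684.50 (running OOP $6,681.75).

$2,684.50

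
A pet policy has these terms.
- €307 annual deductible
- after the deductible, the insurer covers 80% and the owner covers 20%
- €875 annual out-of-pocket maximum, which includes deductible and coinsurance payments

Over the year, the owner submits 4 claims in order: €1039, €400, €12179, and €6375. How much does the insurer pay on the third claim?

Claim 1 — €1039: €307 finishes the deductible; €732 goes to coinsurance; 20% of €732 = €146.40. Owner owes €453.40 (running OOP €453.40). Insurer: €1039 − €453.40 = €585.60.
Claim 2 — €400: deductible already satisfied, so owner's share is 20% × €400 = €80. Owner owes €80 (running OOP €533.40). Plan pays €400 − €80 = €320.
Claim 3 — €12179: deductible already satisfied, so owner's share is 20% × €12179 = €2435.80. OOP would hit €2969.20 > €875, so the cap limits the owner to €875 − €533.40 = €341.60. Plan pays €12179 − €341.60 = €11837.40.

€11837.40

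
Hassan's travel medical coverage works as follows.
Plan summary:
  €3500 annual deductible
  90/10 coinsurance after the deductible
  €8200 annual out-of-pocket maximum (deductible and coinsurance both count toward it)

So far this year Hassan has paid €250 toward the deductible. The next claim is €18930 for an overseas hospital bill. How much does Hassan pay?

€4818

Remaining deductible: €3500 − €250 = €3250.
The remaining €15680 (= €18930 − €3250) moves to coinsurance.
Coinsurance: €15680 × 10% = €1568.
Traveler responsibility before any cap: €3250 + €1568 = €4818.
Year-to-date out-of-pocket becomes €250 + €4818 = €5068, still under the €8200 maximum, so no cap applies.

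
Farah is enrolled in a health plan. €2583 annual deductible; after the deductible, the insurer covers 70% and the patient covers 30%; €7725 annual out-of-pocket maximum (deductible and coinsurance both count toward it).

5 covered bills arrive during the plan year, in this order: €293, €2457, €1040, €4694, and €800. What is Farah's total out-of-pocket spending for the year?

Claim 1 (€293): all of it applies to the deductible. Cost to patient: €293. OOP to date €293.
Claim 2 (€2457): deductible takes €2290, €167 remains; patient's 30% is €50.10. Patient owes €2340.10 (running OOP €2633.10).
Claim 3 (€1040): 30% coinsurance on €1040 = €312. Patient pays €312; OOP now €2945.10.
Claim 4 (€4694): deductible met; 30% of €4694 = €1408.20. Patient owes €1408.20 (running OOP €4353.30).
Claim 5 (€800): 30% coinsurance on €800 = €240. Cost to patient: €240. OOP to date €4593.30.
Summing the patient's payments: €293 + €2340.10 + €312 + €1408.20 + €240 = €4593.30.

€4593.30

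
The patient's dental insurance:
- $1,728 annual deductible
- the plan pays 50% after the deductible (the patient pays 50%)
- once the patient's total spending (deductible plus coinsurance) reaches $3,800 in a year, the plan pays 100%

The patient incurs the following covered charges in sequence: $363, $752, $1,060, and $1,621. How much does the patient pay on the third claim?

$836.50

Claim 1 — $363: all of it applies to the deductible. Patient pays $363; OOP now $363.
Claim 2 — $752: entire amount goes to the deductible. Patient owes $752 (running OOP $1,115).
Claim 3 — $1,060: $613 to deductible, leaving $447; 50% of $447 = $223.50. Patient pays $836.50; OOP now $1,951.50.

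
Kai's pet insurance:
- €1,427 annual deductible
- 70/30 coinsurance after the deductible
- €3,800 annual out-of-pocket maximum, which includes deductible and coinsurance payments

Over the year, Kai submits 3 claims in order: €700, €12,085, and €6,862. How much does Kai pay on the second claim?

€3,100

Claim 1 — €700: entire amount goes to the deductible. Owner owes €700 (running OOP €700).
Claim 2 — €12,085: €727 to deductible, leaving €11,358; 30% of €11,358 = €3,407.40. Together that's €727 + €3,407.40 = €4,134.40. That would push OOP to €4,834.40, over the €3,800 cap, so owner pays €3,800 − €700 = €3,100.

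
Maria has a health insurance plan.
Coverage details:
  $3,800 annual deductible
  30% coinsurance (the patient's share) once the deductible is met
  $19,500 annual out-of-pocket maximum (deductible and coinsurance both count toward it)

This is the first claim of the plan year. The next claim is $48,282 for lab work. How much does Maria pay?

$17,144.60

The full $3,800 deductible is still open; $3,800 of this bill applies to it.
The remaining $44,482 (= $48,282 − $3,800) moves to coinsurance.
30% of $44,482 = $13,344.60 falls to the patient.
Patient responsibility before any cap: $3,800 + $13,344.60 = $17,144.60.
Year-to-date out-of-pocket becomes $0 + $17,144.60 = $17,144.60, still under the $19,500 maximum, so no cap applies.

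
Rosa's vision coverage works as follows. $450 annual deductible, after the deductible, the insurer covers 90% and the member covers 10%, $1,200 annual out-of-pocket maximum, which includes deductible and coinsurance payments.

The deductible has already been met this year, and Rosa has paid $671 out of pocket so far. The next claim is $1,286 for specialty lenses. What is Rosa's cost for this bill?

$128.60

With the deductible met, the entire $1,286 is subject to coinsurance.
Member's 10% share of $1,286 is $128.60.
Year-to-date out-of-pocket becomes $671 + $128.60 = $799.60, still under the $1,200 maximum, so no cap applies.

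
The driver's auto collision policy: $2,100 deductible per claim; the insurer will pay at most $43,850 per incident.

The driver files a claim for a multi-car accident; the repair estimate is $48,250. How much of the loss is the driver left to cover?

After the deductible, $48,250 − $2,100 = $46,150 remains.
The $43,850 per-incident cap binds; insurer pays $43,850.
The driver bears the rest of the original loss: $48,250 − $43,850 = $4,400.

$4,400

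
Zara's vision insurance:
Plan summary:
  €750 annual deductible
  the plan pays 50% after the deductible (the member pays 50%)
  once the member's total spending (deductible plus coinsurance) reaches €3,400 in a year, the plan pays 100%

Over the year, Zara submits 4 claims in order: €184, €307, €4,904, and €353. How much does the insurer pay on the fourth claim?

€176.50

Claim 1 — €184: all of it applies to the deductible. Member pays €184; OOP now €184. Plan pays €184 − €184 = €0.
Claim 2 — €307: all of it applies to the deductible. Member pays €307; OOP now €491. Plan pays €307 − €307 = €0.
Claim 3 — €4,904: €259 finishes the deductible; €4,645 goes to coinsurance; 50% of €4,645 = €2,322.50. Cost to member: €2,581.50. OOP to date €3,072.50. Insurer: €4,904 − €2,581.50 = €2,322.50.
Claim 4 — €353: 50% coinsurance on €353 = €176.50. Cost to member: €176.50. OOP to date €3,249. Plan pays €353 − €176.50 = €176.50.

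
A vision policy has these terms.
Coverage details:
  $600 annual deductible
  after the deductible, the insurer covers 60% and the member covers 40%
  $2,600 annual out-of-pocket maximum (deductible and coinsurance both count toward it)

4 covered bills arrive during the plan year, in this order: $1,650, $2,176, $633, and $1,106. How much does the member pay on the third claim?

$253.20

Claim 1 ($1,650): $600 finishes the deductible; $1,050 goes to coinsurance; 40% of $1,050 = $420. Member pays $1,020; OOP now $1,020.
Claim 2 ($2,176): deductible already satisfied, so member's share is 40% × $2,176 = $870.40. Member pays $870.40; OOP now $1,890.40.
Claim 3 ($633): deductible already satisfied, so member's share is 40% × $633 = $253.20. Member pays $253.20; OOP now $2,143.60.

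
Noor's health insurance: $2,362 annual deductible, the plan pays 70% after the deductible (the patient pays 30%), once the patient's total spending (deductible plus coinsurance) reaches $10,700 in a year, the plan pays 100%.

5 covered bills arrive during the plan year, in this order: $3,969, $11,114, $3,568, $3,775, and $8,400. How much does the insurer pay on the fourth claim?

Claim 1 ($3,969): $2,362 finishes the deductible; $1,607 goes to coinsurance; 30% of $1,607 = $482.10. Patient owes $2,844.10 (running OOP $2,844.10). Insurer: $3,969 − $2,844.10 = $1,124.90.
Claim 2 ($11,114): 30% coinsurance on $11,114 = $3,334.20. Patient pays $3,334.20; OOP now $6,178.30. Plan pays $11,114 − $3,334.20 = $7,779.80.
Claim 3 ($3,568): deductible already satisfied, so patient's share is 30% × $3,568 = $1,070.40. Patient owes $1,070.40 (running OOP $7,248.70). Insurer: $3,568 − $1,070.40 = $2,497.60.
Claim 4 ($3,775): deductible already satisfied, so patient's share is 30% × $3,775 = $1,132.50. Cost to patient: $1,132.50. OOP to date $8,381.20. Insurer: $3,775 − $1,132.50 = $2,642.50.

$2,642.50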